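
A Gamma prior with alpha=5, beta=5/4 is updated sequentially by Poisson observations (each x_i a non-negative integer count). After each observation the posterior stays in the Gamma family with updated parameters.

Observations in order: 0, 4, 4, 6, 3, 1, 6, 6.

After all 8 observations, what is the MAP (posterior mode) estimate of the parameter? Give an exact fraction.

136/37

obs 1: x=0 → posterior Gamma(5, 9/4)
obs 2: x=4 → posterior Gamma(9, 13/4)
obs 3: x=4 → posterior Gamma(13, 17/4)
obs 4: x=6 → posterior Gamma(19, 21/4)
obs 5: x=3 → posterior Gamma(22, 25/4)
obs 6: x=1 → posterior Gamma(23, 29/4)
obs 7: x=6 → posterior Gamma(29, 33/4)
obs 8: x=6 → posterior Gamma(35, 37/4)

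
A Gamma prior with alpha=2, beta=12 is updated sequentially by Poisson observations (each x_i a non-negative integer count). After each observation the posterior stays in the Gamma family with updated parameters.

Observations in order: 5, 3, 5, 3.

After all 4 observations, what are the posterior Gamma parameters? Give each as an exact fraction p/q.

alpha=18, beta=16

obs 1: x=5 → posterior Gamma(7, 13)
obs 2: x=3 → posterior Gamma(10, 14)
obs 3: x=5 → posterior Gamma(15, 15)
obs 4: x=3 → posterior Gamma(18, 16)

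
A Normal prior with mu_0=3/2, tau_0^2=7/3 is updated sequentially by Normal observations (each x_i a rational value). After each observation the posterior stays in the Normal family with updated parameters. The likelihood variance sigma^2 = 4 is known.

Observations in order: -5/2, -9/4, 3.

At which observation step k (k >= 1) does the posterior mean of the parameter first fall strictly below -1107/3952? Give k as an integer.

k = 2

obs 1: x=-5/2 → posterior Normal(1/38, 28/19)
obs 2: x=-9/4 → posterior Normal(-61/104, 14/13)
obs 3: x=3 → posterior Normal(23/132, 28/33)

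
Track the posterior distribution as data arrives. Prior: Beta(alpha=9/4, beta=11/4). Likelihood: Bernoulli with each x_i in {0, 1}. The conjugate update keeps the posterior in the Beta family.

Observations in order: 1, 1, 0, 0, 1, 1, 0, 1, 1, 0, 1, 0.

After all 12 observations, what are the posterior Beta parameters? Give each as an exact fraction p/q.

obs 1: x=1 → posterior Beta(13/4, 11/4)
obs 2: x=1 → posterior Beta(17/4, 11/4)
obs 3: x=0 → posterior Beta(17/4, 15/4)
obs 4: x=0 → posterior Beta(17/4, 19/4)
obs 5: x=1 → posterior Beta(21/4, 19/4)
obs 6: x=1 → posterior Beta(25/4, 19/4)
obs 7: x=0 → posterior Beta(25/4, 23/4)
obs 8: x=1 → posterior Beta(29/4, 23/4)
obs 9: x=1 → posterior Beta(33/4, 23/4)
obs 10: x=0 → posterior Beta(33/4, 27/4)
obs 11: x=1 → posterior Beta(37/4, 27/4)
obs 12: x=0 → posterior Beta(37/4, 31/4)

alpha=37/4, beta=31/4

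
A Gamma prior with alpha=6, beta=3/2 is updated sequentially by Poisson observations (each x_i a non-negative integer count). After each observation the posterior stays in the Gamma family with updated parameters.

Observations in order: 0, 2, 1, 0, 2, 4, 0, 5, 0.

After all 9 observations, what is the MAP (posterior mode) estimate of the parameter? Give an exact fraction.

obs 1: x=0 → posterior Gamma(6, 5/2)
obs 2: x=2 → posterior Gamma(8, 7/2)
obs 3: x=1 → posterior Gamma(9, 9/2)
obs 4: x=0 → posterior Gamma(9, 11/2)
obs 5: x=2 → posterior Gamma(11, 13/2)
obs 6: x=4 → posterior Gamma(15, 15/2)
obs 7: x=0 → posterior Gamma(15, 17/2)
obs 8: x=5 → posterior Gamma(20, 19/2)
obs 9: x=0 → posterior Gamma(20, 21/2)

38/21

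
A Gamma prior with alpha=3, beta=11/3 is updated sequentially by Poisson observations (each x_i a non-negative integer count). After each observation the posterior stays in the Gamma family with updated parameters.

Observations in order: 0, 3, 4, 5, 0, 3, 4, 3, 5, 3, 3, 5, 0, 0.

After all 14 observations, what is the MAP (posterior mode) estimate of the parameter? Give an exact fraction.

120/53

obs 1: x=0 → posterior Gamma(3, 14/3)
obs 2: x=3 → posterior Gamma(6, 17/3)
obs 3: x=4 → posterior Gamma(10, 20/3)
obs 4: x=5 → posterior Gamma(15, 23/3)
obs 5: x=0 → posterior Gamma(15, 26/3)
obs 6: x=3 → posterior Gamma(18, 29/3)
obs 7: x=4 → posterior Gamma(22, 32/3)
obs 8: x=3 → posterior Gamma(25, 35/3)
obs 9: x=5 → posterior Gamma(30, 38/3)
obs 10: x=3 → posterior Gamma(33, 41/3)
obs 11: x=3 → posterior Gamma(36, 44/3)
obs 12: x=5 → posterior Gamma(41, 47/3)
obs 13: x=0 → posterior Gamma(41, 50/3)
obs 14: x=0 → posterior Gamma(41, 53/3)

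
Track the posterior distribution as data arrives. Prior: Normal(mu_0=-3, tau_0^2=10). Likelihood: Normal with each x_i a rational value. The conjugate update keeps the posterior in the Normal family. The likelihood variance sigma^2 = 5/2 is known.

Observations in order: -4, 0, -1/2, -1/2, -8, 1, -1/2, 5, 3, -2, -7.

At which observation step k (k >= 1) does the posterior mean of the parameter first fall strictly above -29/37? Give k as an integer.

k = 9

obs 1: x=-4 → posterior Normal(-19/5, 2)
obs 2: x=0 → posterior Normal(-19/9, 10/9)
obs 3: x=-1/2 → posterior Normal(-21/13, 10/13)
obs 4: x=-1/2 → posterior Normal(-23/17, 10/17)
obs 5: x=-8 → posterior Normal(-55/21, 10/21)
obs 6: x=1 → posterior Normal(-51/25, 2/5)
obs 7: x=-1/2 → posterior Normal(-53/29, 10/29)
obs 8: x=5 → posterior Normal(-1, 10/33)
obs 9: x=3 → posterior Normal(-21/37, 10/37)
obs 10: x=-2 → posterior Normal(-29/41, 10/41)
obs 11: x=-7 → posterior Normal(-19/15, 2/9)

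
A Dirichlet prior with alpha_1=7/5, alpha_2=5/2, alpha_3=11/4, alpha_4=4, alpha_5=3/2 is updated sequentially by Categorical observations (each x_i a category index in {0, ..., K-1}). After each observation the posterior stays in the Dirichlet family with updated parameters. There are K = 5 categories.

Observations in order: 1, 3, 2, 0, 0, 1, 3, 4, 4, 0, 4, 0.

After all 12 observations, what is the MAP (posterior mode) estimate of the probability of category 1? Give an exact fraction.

70/383

obs 1: x=1 → posterior Dirichlet(7/5, 7/2, 11/4, 4, 3/2)
obs 2: x=3 → posterior Dirichlet(7/5, 7/2, 11/4, 5, 3/2)
obs 3: x=2 → posterior Dirichlet(7/5, 7/2, 15/4, 5, 3/2)
obs 4: x=0 → posterior Dirichlet(12/5, 7/2, 15/4, 5, 3/2)
obs 5: x=0 → posterior Dirichlet(17/5, 7/2, 15/4, 5, 3/2)
obs 6: x=1 → posterior Dirichlet(17/5, 9/2, 15/4, 5, 3/2)
obs 7: x=3 → posterior Dirichlet(17/5, 9/2, 15/4, 6, 3/2)
obs 8: x=4 → posterior Dirichlet(17/5, 9/2, 15/4, 6, 5/2)
obs 9: x=4 → posterior Dirichlet(17/5, 9/2, 15/4, 6, 7/2)
obs 10: x=0 → posterior Dirichlet(22/5, 9/2, 15/4, 6, 7/2)
obs 11: x=4 → posterior Dirichlet(22/5, 9/2, 15/4, 6, 9/2)
obs 12: x=0 → posterior Dirichlet(27/5, 9/2, 15/4, 6, 9/2)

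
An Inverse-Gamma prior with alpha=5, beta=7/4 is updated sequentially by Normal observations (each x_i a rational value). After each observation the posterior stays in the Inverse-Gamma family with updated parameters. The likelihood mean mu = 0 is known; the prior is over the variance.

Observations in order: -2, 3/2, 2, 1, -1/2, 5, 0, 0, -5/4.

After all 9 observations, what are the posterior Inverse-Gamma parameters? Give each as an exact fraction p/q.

obs 1: x=-2 → posterior Inverse-Gamma(11/2, 15/4)
obs 2: x=3/2 → posterior Inverse-Gamma(6, 39/8)
obs 3: x=2 → posterior Inverse-Gamma(13/2, 55/8)
obs 4: x=1 → posterior Inverse-Gamma(7, 59/8)
obs 5: x=-1/2 → posterior Inverse-Gamma(15/2, 15/2)
obs 6: x=5 → posterior Inverse-Gamma(8, 20)
obs 7: x=0 → posterior Inverse-Gamma(17/2, 20)
obs 8: x=0 → posterior Inverse-Gamma(9, 20)
obs 9: x=-5/4 → posterior Inverse-Gamma(19/2, 665/32)

alpha=19/2, beta=665/32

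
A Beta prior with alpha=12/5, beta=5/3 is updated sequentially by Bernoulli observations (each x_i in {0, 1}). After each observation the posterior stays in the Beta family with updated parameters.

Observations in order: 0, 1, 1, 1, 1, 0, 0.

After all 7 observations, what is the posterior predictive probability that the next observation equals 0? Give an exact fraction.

35/83

obs 1: x=0 → posterior Beta(12/5, 8/3)
obs 2: x=1 → posterior Beta(17/5, 8/3)
obs 3: x=1 → posterior Beta(22/5, 8/3)
obs 4: x=1 → posterior Beta(27/5, 8/3)
obs 5: x=1 → posterior Beta(32/5, 8/3)
obs 6: x=0 → posterior Beta(32/5, 11/3)
obs 7: x=0 → posterior Beta(32/5, 14/3)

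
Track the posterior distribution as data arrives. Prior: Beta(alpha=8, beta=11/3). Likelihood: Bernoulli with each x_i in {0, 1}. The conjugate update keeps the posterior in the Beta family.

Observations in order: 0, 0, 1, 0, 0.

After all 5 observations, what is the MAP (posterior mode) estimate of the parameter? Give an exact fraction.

obs 1: x=0 → posterior Beta(8, 14/3)
obs 2: x=0 → posterior Beta(8, 17/3)
obs 3: x=1 → posterior Beta(9, 17/3)
obs 4: x=0 → posterior Beta(9, 20/3)
obs 5: x=0 → posterior Beta(9, 23/3)

6/11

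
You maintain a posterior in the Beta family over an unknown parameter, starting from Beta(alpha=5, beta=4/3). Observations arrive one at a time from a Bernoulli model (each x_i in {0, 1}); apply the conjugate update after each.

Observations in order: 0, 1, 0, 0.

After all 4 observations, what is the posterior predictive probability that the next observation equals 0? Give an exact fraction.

13/31

obs 1: x=0 → posterior Beta(5, 7/3)
obs 2: x=1 → posterior Beta(6, 7/3)
obs 3: x=0 → posterior Beta(6, 10/3)
obs 4: x=0 → posterior Beta(6, 13/3)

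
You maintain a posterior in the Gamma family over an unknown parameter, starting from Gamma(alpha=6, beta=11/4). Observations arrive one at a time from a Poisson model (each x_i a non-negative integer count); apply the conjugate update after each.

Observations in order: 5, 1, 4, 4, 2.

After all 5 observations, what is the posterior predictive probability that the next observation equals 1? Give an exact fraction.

obs 1: x=5 → posterior Gamma(11, 15/4)
obs 2: x=1 → posterior Gamma(12, 19/4)
obs 3: x=4 → posterior Gamma(16, 23/4)
obs 4: x=4 → posterior Gamma(20, 27/4)
obs 5: x=2 → posterior Gamma(22, 31/4)

56811981441172150427232507532193368/326260892630588011062145233154296875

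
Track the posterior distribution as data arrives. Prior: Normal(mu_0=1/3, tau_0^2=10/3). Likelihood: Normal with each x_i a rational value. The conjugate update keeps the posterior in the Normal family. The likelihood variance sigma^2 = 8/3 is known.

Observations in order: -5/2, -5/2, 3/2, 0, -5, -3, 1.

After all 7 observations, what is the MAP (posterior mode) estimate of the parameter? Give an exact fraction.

obs 1: x=-5/2 → posterior Normal(-67/54, 40/27)
obs 2: x=-5/2 → posterior Normal(-71/42, 20/21)
obs 3: x=3/2 → posterior Normal(-97/114, 40/57)
obs 4: x=0 → posterior Normal(-97/144, 5/9)
obs 5: x=-5 → posterior Normal(-247/174, 40/87)
obs 6: x=-3 → posterior Normal(-337/204, 20/51)
obs 7: x=1 → posterior Normal(-307/234, 40/117)

-307/234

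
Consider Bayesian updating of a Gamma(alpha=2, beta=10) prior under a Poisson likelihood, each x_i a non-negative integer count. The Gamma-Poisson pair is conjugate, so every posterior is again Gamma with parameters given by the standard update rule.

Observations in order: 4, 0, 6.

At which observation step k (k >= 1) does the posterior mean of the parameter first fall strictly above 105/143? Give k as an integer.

obs 1: x=4 → posterior Gamma(6, 11)
obs 2: x=0 → posterior Gamma(6, 12)
obs 3: x=6 → posterior Gamma(12, 13)

k = 3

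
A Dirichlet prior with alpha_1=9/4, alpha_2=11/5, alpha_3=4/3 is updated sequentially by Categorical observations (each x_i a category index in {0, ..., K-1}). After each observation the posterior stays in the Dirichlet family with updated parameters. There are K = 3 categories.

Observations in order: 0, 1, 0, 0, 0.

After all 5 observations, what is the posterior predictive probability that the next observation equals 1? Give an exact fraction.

obs 1: x=0 → posterior Dirichlet(13/4, 11/5, 4/3)
obs 2: x=1 → posterior Dirichlet(13/4, 16/5, 4/3)
obs 3: x=0 → posterior Dirichlet(17/4, 16/5, 4/3)
obs 4: x=0 → posterior Dirichlet(21/4, 16/5, 4/3)
obs 5: x=0 → posterior Dirichlet(25/4, 16/5, 4/3)

192/647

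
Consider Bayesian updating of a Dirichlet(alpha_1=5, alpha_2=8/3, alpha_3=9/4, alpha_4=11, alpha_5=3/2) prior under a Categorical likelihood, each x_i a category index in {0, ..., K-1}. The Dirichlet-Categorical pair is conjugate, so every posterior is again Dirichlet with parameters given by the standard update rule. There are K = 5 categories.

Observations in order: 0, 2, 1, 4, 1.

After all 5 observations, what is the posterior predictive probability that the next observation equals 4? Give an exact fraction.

obs 1: x=0 → posterior Dirichlet(6, 8/3, 9/4, 11, 3/2)
obs 2: x=2 → posterior Dirichlet(6, 8/3, 13/4, 11, 3/2)
obs 3: x=1 → posterior Dirichlet(6, 11/3, 13/4, 11, 3/2)
obs 4: x=4 → posterior Dirichlet(6, 11/3, 13/4, 11, 5/2)
obs 5: x=1 → posterior Dirichlet(6, 14/3, 13/4, 11, 5/2)

30/329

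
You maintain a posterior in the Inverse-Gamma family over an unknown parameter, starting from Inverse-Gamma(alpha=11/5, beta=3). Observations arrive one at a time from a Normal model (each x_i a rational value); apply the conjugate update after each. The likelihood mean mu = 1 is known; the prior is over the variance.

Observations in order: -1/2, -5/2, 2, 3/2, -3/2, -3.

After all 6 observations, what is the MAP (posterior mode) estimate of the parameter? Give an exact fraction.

obs 1: x=-1/2 → posterior Inverse-Gamma(27/10, 33/8)
obs 2: x=-5/2 → posterior Inverse-Gamma(16/5, 41/4)
obs 3: x=2 → posterior Inverse-Gamma(37/10, 43/4)
obs 4: x=3/2 → posterior Inverse-Gamma(21/5, 87/8)
obs 5: x=-3/2 → posterior Inverse-Gamma(47/10, 14)
obs 6: x=-3 → posterior Inverse-Gamma(26/5, 22)

110/31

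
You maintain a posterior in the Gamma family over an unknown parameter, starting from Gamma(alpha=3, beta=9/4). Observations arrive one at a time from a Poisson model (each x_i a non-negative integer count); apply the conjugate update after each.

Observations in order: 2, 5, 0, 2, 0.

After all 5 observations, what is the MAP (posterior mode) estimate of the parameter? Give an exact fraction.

44/29

obs 1: x=2 → posterior Gamma(5, 13/4)
obs 2: x=5 → posterior Gamma(10, 17/4)
obs 3: x=0 → posterior Gamma(10, 21/4)
obs 4: x=2 → posterior Gamma(12, 25/4)
obs 5: x=0 → posterior Gamma(12, 29/4)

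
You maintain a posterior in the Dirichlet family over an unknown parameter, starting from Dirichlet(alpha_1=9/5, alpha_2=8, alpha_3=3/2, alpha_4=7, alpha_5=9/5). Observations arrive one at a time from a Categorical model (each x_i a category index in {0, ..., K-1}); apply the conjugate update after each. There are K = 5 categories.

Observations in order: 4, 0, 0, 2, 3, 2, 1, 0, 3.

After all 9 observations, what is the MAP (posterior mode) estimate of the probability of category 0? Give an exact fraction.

38/241

obs 1: x=4 → posterior Dirichlet(9/5, 8, 3/2, 7, 14/5)
obs 2: x=0 → posterior Dirichlet(14/5, 8, 3/2, 7, 14/5)
obs 3: x=0 → posterior Dirichlet(19/5, 8, 3/2, 7, 14/5)
obs 4: x=2 → posterior Dirichlet(19/5, 8, 5/2, 7, 14/5)
obs 5: x=3 → posterior Dirichlet(19/5, 8, 5/2, 8, 14/5)
obs 6: x=2 → posterior Dirichlet(19/5, 8, 7/2, 8, 14/5)
obs 7: x=1 → posterior Dirichlet(19/5, 9, 7/2, 8, 14/5)
obs 8: x=0 → posterior Dirichlet(24/5, 9, 7/2, 8, 14/5)
obs 9: x=3 → posterior Dirichlet(24/5, 9, 7/2, 9, 14/5)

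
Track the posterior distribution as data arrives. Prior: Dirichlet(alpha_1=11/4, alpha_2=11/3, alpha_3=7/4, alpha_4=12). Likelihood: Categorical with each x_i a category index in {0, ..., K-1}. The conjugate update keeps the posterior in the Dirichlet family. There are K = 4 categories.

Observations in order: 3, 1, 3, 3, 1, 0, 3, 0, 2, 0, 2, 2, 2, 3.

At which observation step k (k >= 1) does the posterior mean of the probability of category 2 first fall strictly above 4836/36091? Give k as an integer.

k = 12

obs 1: x=3 → posterior Dirichlet(11/4, 11/3, 7/4, 13)
obs 2: x=1 → posterior Dirichlet(11/4, 14/3, 7/4, 13)
obs 3: x=3 → posterior Dirichlet(11/4, 14/3, 7/4, 14)
obs 4: x=3 → posterior Dirichlet(11/4, 14/3, 7/4, 15)
obs 5: x=1 → posterior Dirichlet(11/4, 17/3, 7/4, 15)
obs 6: x=0 → posterior Dirichlet(15/4, 17/3, 7/4, 15)
obs 7: x=3 → posterior Dirichlet(15/4, 17/3, 7/4, 16)
obs 8: x=0 → posterior Dirichlet(19/4, 17/3, 7/4, 16)
obs 9: x=2 → posterior Dirichlet(19/4, 17/3, 11/4, 16)
obs 10: x=0 → posterior Dirichlet(23/4, 17/3, 11/4, 16)
obs 11: x=2 → posterior Dirichlet(23/4, 17/3, 15/4, 16)
obs 12: x=2 → posterior Dirichlet(23/4, 17/3, 19/4, 16)
obs 13: x=2 → posterior Dirichlet(23/4, 17/3, 23/4, 16)
obs 14: x=3 → posterior Dirichlet(23/4, 17/3, 23/4, 17)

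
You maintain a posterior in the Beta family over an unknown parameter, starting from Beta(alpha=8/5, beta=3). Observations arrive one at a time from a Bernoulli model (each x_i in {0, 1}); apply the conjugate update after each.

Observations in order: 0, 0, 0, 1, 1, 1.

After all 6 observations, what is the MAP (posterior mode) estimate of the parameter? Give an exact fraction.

18/43

obs 1: x=0 → posterior Beta(8/5, 4)
obs 2: x=0 → posterior Beta(8/5, 5)
obs 3: x=0 → posterior Beta(8/5, 6)
obs 4: x=1 → posterior Beta(13/5, 6)
obs 5: x=1 → posterior Beta(18/5, 6)
obs 6: x=1 → posterior Beta(23/5, 6)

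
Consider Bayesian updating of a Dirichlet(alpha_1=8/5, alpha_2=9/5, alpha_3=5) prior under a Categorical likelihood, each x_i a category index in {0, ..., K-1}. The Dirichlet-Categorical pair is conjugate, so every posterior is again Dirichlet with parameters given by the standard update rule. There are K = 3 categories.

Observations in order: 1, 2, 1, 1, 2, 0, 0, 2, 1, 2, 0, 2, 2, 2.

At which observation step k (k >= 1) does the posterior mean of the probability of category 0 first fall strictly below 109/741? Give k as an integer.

obs 1: x=1 → posterior Dirichlet(8/5, 14/5, 5)
obs 2: x=2 → posterior Dirichlet(8/5, 14/5, 6)
obs 3: x=1 → posterior Dirichlet(8/5, 19/5, 6)
obs 4: x=1 → posterior Dirichlet(8/5, 24/5, 6)
obs 5: x=2 → posterior Dirichlet(8/5, 24/5, 7)
obs 6: x=0 → posterior Dirichlet(13/5, 24/5, 7)
obs 7: x=0 → posterior Dirichlet(18/5, 24/5, 7)
obs 8: x=2 → posterior Dirichlet(18/5, 24/5, 8)
obs 9: x=1 → posterior Dirichlet(18/5, 29/5, 8)
obs 10: x=2 → posterior Dirichlet(18/5, 29/5, 9)
obs 11: x=0 → posterior Dirichlet(23/5, 29/5, 9)
obs 12: x=2 → posterior Dirichlet(23/5, 29/5, 10)
obs 13: x=2 → posterior Dirichlet(23/5, 29/5, 11)
obs 14: x=2 → posterior Dirichlet(23/5, 29/5, 12)

k = 3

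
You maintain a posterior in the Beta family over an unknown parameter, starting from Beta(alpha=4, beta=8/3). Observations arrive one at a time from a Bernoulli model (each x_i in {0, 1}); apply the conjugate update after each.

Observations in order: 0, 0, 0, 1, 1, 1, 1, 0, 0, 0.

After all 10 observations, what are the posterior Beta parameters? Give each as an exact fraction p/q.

obs 1: x=0 → posterior Beta(4, 11/3)
obs 2: x=0 → posterior Beta(4, 14/3)
obs 3: x=0 → posterior Beta(4, 17/3)
obs 4: x=1 → posterior Beta(5, 17/3)
obs 5: x=1 → posterior Beta(6, 17/3)
obs 6: x=1 → posterior Beta(7, 17/3)
obs 7: x=1 → posterior Beta(8, 17/3)
obs 8: x=0 → posterior Beta(8, 20/3)
obs 9: x=0 → posterior Beta(8, 23/3)
obs 10: x=0 → posterior Beta(8, 26/3)

alpha=8, beta=26/3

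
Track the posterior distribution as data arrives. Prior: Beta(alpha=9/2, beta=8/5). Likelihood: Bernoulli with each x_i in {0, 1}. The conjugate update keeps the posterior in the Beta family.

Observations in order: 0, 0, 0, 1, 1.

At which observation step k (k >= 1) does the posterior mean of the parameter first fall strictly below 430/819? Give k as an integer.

k = 3

obs 1: x=0 → posterior Beta(9/2, 13/5)
obs 2: x=0 → posterior Beta(9/2, 18/5)
obs 3: x=0 → posterior Beta(9/2, 23/5)
obs 4: x=1 → posterior Beta(11/2, 23/5)
obs 5: x=1 → posterior Beta(13/2, 23/5)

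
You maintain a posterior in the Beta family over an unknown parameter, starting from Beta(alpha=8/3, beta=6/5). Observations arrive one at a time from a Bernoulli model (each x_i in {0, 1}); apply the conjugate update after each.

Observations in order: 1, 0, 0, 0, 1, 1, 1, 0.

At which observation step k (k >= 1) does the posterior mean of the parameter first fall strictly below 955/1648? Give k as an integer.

obs 1: x=1 → posterior Beta(11/3, 6/5)
obs 2: x=0 → posterior Beta(11/3, 11/5)
obs 3: x=0 → posterior Beta(11/3, 16/5)
obs 4: x=0 → posterior Beta(11/3, 21/5)
obs 5: x=1 → posterior Beta(14/3, 21/5)
obs 6: x=1 → posterior Beta(17/3, 21/5)
obs 7: x=1 → posterior Beta(20/3, 21/5)
obs 8: x=0 → posterior Beta(20/3, 26/5)

k = 3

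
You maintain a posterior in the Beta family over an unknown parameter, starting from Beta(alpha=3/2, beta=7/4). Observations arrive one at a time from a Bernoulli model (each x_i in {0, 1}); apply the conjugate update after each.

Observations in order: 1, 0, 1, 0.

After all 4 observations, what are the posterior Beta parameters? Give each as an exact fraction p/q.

alpha=7/2, beta=15/4

obs 1: x=1 → posterior Beta(5/2, 7/4)
obs 2: x=0 → posterior Beta(5/2, 11/4)
obs 3: x=1 → posterior Beta(7/2, 11/4)
obs 4: x=0 → posterior Beta(7/2, 15/4)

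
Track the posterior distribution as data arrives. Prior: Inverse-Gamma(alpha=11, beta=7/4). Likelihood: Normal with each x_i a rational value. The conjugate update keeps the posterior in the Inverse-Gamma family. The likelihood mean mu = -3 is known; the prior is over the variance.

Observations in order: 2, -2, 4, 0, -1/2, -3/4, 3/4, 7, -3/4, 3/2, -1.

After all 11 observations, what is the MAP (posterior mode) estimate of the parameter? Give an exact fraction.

obs 1: x=2 → posterior Inverse-Gamma(23/2, 57/4)
obs 2: x=-2 → posterior Inverse-Gamma(12, 59/4)
obs 3: x=4 → posterior Inverse-Gamma(25/2, 157/4)
obs 4: x=0 → posterior Inverse-Gamma(13, 175/4)
obs 5: x=-1/2 → posterior Inverse-Gamma(27/2, 375/8)
obs 6: x=-3/4 → posterior Inverse-Gamma(14, 1581/32)
obs 7: x=3/4 → posterior Inverse-Gamma(29/2, 903/16)
obs 8: x=7 → posterior Inverse-Gamma(15, 1703/16)
obs 9: x=-3/4 → posterior Inverse-Gamma(31/2, 3487/32)
obs 10: x=3/2 → posterior Inverse-Gamma(16, 3811/32)
obs 11: x=-1 → posterior Inverse-Gamma(33/2, 3875/32)

775/112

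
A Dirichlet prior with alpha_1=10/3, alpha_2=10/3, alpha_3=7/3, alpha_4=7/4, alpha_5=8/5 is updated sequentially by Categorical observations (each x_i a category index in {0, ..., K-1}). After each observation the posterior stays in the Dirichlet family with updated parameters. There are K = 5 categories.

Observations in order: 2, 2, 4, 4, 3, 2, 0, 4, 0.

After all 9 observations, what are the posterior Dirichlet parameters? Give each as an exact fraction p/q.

alpha_1=16/3, alpha_2=10/3, alpha_3=16/3, alpha_4=11/4, alpha_5=23/5

obs 1: x=2 → posterior Dirichlet(10/3, 10/3, 10/3, 7/4, 8/5)
obs 2: x=2 → posterior Dirichlet(10/3, 10/3, 13/3, 7/4, 8/5)
obs 3: x=4 → posterior Dirichlet(10/3, 10/3, 13/3, 7/4, 13/5)
obs 4: x=4 → posterior Dirichlet(10/3, 10/3, 13/3, 7/4, 18/5)
obs 5: x=3 → posterior Dirichlet(10/3, 10/3, 13/3, 11/4, 18/5)
obs 6: x=2 → posterior Dirichlet(10/3, 10/3, 16/3, 11/4, 18/5)
obs 7: x=0 → posterior Dirichlet(13/3, 10/3, 16/3, 11/4, 18/5)
obs 8: x=4 → posterior Dirichlet(13/3, 10/3, 16/3, 11/4, 23/5)
obs 9: x=0 → posterior Dirichlet(16/3, 10/3, 16/3, 11/4, 23/5)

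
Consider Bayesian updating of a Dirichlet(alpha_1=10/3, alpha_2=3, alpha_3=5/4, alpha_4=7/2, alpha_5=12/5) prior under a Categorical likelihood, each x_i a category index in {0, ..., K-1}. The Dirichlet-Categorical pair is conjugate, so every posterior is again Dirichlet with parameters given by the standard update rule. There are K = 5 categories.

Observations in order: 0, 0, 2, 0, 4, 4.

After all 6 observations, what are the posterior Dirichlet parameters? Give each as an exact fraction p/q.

obs 1: x=0 → posterior Dirichlet(13/3, 3, 5/4, 7/2, 12/5)
obs 2: x=0 → posterior Dirichlet(16/3, 3, 5/4, 7/2, 12/5)
obs 3: x=2 → posterior Dirichlet(16/3, 3, 9/4, 7/2, 12/5)
obs 4: x=0 → posterior Dirichlet(19/3, 3, 9/4, 7/2, 12/5)
obs 5: x=4 → posterior Dirichlet(19/3, 3, 9/4, 7/2, 17/5)
obs 6: x=4 → posterior Dirichlet(19/3, 3, 9/4, 7/2, 22/5)

alpha_1=19/3, alpha_2=3, alpha_3=9/4, alpha_4=7/2, alpha_5=22/5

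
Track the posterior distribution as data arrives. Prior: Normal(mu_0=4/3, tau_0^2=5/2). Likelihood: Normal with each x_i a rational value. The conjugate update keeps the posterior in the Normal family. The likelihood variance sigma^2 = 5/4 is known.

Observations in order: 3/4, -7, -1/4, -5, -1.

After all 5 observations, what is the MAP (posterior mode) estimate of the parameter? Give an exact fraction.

obs 1: x=3/4 → posterior Normal(17/18, 5/6)
obs 2: x=-7 → posterior Normal(-67/30, 1/2)
obs 3: x=-1/4 → posterior Normal(-5/3, 5/14)
obs 4: x=-5 → posterior Normal(-65/27, 5/18)
obs 5: x=-1 → posterior Normal(-71/33, 5/22)

-71/33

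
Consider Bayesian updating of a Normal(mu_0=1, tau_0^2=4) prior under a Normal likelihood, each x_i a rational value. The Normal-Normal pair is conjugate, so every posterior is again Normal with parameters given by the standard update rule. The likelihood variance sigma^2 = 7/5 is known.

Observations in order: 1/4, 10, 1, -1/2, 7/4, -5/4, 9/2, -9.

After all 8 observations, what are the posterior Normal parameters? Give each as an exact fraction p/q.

mu_0=142/167, tau_0^2=28/167

obs 1: x=1/4 → posterior Normal(4/9, 28/27)
obs 2: x=10 → posterior Normal(212/47, 28/47)
obs 3: x=1 → posterior Normal(232/67, 28/67)
obs 4: x=-1/2 → posterior Normal(74/29, 28/87)
obs 5: x=7/4 → posterior Normal(257/107, 28/107)
obs 6: x=-5/4 → posterior Normal(232/127, 28/127)
obs 7: x=9/2 → posterior Normal(46/21, 4/21)
obs 8: x=-9 → posterior Normal(142/167, 28/167)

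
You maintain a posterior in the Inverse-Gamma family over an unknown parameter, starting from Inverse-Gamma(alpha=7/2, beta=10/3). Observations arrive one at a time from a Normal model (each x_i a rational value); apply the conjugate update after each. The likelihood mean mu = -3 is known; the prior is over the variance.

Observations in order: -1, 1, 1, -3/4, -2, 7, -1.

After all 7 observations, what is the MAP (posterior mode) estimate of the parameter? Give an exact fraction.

7331/768

obs 1: x=-1 → posterior Inverse-Gamma(4, 16/3)
obs 2: x=1 → posterior Inverse-Gamma(9/2, 40/3)
obs 3: x=1 → posterior Inverse-Gamma(5, 64/3)
obs 4: x=-3/4 → posterior Inverse-Gamma(11/2, 2291/96)
obs 5: x=-2 → posterior Inverse-Gamma(6, 2339/96)
obs 6: x=7 → posterior Inverse-Gamma(13/2, 7139/96)
obs 7: x=-1 → posterior Inverse-Gamma(7, 7331/96)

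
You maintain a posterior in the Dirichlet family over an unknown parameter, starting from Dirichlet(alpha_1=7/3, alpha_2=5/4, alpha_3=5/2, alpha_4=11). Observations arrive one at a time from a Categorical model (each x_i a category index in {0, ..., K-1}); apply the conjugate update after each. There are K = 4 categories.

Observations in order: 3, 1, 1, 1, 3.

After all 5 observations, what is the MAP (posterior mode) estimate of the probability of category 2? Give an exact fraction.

obs 1: x=3 → posterior Dirichlet(7/3, 5/4, 5/2, 12)
obs 2: x=1 → posterior Dirichlet(7/3, 9/4, 5/2, 12)
obs 3: x=1 → posterior Dirichlet(7/3, 13/4, 5/2, 12)
obs 4: x=1 → posterior Dirichlet(7/3, 17/4, 5/2, 12)
obs 5: x=3 → posterior Dirichlet(7/3, 17/4, 5/2, 13)

18/217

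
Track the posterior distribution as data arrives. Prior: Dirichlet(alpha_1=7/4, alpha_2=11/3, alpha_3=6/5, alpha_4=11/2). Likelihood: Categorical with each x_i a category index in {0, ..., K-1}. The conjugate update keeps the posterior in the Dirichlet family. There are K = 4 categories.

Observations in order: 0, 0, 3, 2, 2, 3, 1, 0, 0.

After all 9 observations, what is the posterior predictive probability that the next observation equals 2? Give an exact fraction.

192/1267

obs 1: x=0 → posterior Dirichlet(11/4, 11/3, 6/5, 11/2)
obs 2: x=0 → posterior Dirichlet(15/4, 11/3, 6/5, 11/2)
obs 3: x=3 → posterior Dirichlet(15/4, 11/3, 6/5, 13/2)
obs 4: x=2 → posterior Dirichlet(15/4, 11/3, 11/5, 13/2)
obs 5: x=2 → posterior Dirichlet(15/4, 11/3, 16/5, 13/2)
obs 6: x=3 → posterior Dirichlet(15/4, 11/3, 16/5, 15/2)
obs 7: x=1 → posterior Dirichlet(15/4, 14/3, 16/5, 15/2)
obs 8: x=0 → posterior Dirichlet(19/4, 14/3, 16/5, 15/2)
obs 9: x=0 → posterior Dirichlet(23/4, 14/3, 16/5, 15/2)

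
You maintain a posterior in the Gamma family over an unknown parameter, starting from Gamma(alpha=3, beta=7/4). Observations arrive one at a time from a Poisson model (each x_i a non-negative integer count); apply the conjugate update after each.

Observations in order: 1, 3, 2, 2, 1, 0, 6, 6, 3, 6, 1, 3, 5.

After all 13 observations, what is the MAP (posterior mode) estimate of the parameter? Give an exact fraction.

164/59

obs 1: x=1 → posterior Gamma(4, 11/4)
obs 2: x=3 → posterior Gamma(7, 15/4)
obs 3: x=2 → posterior Gamma(9, 19/4)
obs 4: x=2 → posterior Gamma(11, 23/4)
obs 5: x=1 → posterior Gamma(12, 27/4)
obs 6: x=0 → posterior Gamma(12, 31/4)
obs 7: x=6 → posterior Gamma(18, 35/4)
obs 8: x=6 → posterior Gamma(24, 39/4)
obs 9: x=3 → posterior Gamma(27, 43/4)
obs 10: x=6 → posterior Gamma(33, 47/4)
obs 11: x=1 → posterior Gamma(34, 51/4)
obs 12: x=3 → posterior Gamma(37, 55/4)
obs 13: x=5 → posterior Gamma(42, 59/4)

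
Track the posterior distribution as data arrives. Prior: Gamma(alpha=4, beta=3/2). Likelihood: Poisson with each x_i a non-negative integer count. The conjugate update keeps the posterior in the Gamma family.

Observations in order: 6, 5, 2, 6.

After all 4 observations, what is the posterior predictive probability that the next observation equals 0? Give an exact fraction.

895430243255237372246531/41753905413413116367045797

obs 1: x=6 → posterior Gamma(10, 5/2)
obs 2: x=5 → posterior Gamma(15, 7/2)
obs 3: x=2 → posterior Gamma(17, 9/2)
obs 4: x=6 → posterior Gamma(23, 11/2)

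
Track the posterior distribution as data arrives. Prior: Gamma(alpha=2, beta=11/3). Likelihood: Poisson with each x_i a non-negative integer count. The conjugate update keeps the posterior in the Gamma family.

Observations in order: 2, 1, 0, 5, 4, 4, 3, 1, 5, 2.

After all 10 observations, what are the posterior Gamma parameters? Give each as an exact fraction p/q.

obs 1: x=2 → posterior Gamma(4, 14/3)
obs 2: x=1 → posterior Gamma(5, 17/3)
obs 3: x=0 → posterior Gamma(5, 20/3)
obs 4: x=5 → posterior Gamma(10, 23/3)
obs 5: x=4 → posterior Gamma(14, 26/3)
obs 6: x=4 → posterior Gamma(18, 29/3)
obs 7: x=3 → posterior Gamma(21, 32/3)
obs 8: x=1 → posterior Gamma(22, 35/3)
obs 9: x=5 → posterior Gamma(27, 38/3)
obs 10: x=2 → posterior Gamma(29, 41/3)

alpha=29, beta=41/3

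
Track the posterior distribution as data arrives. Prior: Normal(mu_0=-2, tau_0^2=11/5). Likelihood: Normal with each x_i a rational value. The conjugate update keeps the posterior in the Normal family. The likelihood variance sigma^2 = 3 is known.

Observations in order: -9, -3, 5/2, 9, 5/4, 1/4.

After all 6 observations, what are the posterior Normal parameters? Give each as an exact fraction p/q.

obs 1: x=-9 → posterior Normal(-129/26, 33/26)
obs 2: x=-3 → posterior Normal(-162/37, 33/37)
obs 3: x=5/2 → posterior Normal(-269/96, 11/16)
obs 4: x=9 → posterior Normal(-71/118, 33/59)
obs 5: x=5/4 → posterior Normal(-87/280, 33/70)
obs 6: x=1/4 → posterior Normal(-19/81, 11/27)

mu_0=-19/81, tau_0^2=11/27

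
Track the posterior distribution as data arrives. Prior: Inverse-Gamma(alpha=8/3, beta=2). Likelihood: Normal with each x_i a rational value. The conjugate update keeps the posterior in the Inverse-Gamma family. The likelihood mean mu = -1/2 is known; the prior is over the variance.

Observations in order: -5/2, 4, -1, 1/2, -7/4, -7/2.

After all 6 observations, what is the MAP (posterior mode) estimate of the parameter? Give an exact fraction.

obs 1: x=-5/2 → posterior Inverse-Gamma(19/6, 4)
obs 2: x=4 → posterior Inverse-Gamma(11/3, 113/8)
obs 3: x=-1 → posterior Inverse-Gamma(25/6, 57/4)
obs 4: x=1/2 → posterior Inverse-Gamma(14/3, 59/4)
obs 5: x=-7/4 → posterior Inverse-Gamma(31/6, 497/32)
obs 6: x=-7/2 → posterior Inverse-Gamma(17/3, 641/32)

1923/640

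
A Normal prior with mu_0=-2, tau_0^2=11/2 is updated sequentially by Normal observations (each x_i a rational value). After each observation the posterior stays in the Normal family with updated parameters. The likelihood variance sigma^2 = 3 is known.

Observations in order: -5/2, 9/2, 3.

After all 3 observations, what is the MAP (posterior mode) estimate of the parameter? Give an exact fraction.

43/39

obs 1: x=-5/2 → posterior Normal(-79/34, 33/17)
obs 2: x=9/2 → posterior Normal(5/14, 33/28)
obs 3: x=3 → posterior Normal(43/39, 11/13)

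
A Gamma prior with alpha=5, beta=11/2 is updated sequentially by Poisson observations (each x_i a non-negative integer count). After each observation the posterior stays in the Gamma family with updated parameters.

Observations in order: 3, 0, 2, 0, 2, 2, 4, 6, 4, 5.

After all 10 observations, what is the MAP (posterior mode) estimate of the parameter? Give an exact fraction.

64/31

obs 1: x=3 → posterior Gamma(8, 13/2)
obs 2: x=0 → posterior Gamma(8, 15/2)
obs 3: x=2 → posterior Gamma(10, 17/2)
obs 4: x=0 → posterior Gamma(10, 19/2)
obs 5: x=2 → posterior Gamma(12, 21/2)
obs 6: x=2 → posterior Gamma(14, 23/2)
obs 7: x=4 → posterior Gamma(18, 25/2)
obs 8: x=6 → posterior Gamma(24, 27/2)
obs 9: x=4 → posterior Gamma(28, 29/2)
obs 10: x=5 → posterior Gamma(33, 31/2)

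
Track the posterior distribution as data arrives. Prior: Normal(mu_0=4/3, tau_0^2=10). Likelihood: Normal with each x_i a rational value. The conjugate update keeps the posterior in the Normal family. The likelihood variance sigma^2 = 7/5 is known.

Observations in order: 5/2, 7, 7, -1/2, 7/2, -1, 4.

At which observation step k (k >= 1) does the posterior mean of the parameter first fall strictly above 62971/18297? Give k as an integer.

obs 1: x=5/2 → posterior Normal(403/171, 70/57)
obs 2: x=7 → posterior Normal(1453/321, 70/107)
obs 3: x=7 → posterior Normal(2503/471, 70/157)
obs 4: x=-1/2 → posterior Normal(2428/621, 70/207)
obs 5: x=7/2 → posterior Normal(2953/771, 70/257)
obs 6: x=-1 → posterior Normal(2803/921, 70/307)
obs 7: x=4 → posterior Normal(3403/1071, 10/51)

k = 2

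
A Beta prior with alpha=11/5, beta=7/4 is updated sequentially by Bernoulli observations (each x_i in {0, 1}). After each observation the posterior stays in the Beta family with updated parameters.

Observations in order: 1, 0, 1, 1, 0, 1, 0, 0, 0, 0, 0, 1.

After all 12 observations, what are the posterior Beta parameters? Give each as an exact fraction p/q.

obs 1: x=1 → posterior Beta(16/5, 7/4)
obs 2: x=0 → posterior Beta(16/5, 11/4)
obs 3: x=1 → posterior Beta(21/5, 11/4)
obs 4: x=1 → posterior Beta(26/5, 11/4)
obs 5: x=0 → posterior Beta(26/5, 15/4)
obs 6: x=1 → posterior Beta(31/5, 15/4)
obs 7: x=0 → posterior Beta(31/5, 19/4)
obs 8: x=0 → posterior Beta(31/5, 23/4)
obs 9: x=0 → posterior Beta(31/5, 27/4)
obs 10: x=0 → posterior Beta(31/5, 31/4)
obs 11: x=0 → posterior Beta(31/5, 35/4)
obs 12: x=1 → posterior Beta(36/5, 35/4)

alpha=36/5, beta=35/4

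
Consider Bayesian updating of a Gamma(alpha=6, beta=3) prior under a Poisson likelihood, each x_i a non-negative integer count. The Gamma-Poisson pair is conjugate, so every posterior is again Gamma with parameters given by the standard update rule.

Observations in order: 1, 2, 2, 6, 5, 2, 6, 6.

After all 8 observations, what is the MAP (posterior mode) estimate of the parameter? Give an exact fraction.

obs 1: x=1 → posterior Gamma(7, 4)
obs 2: x=2 → posterior Gamma(9, 5)
obs 3: x=2 → posterior Gamma(11, 6)
obs 4: x=6 → posterior Gamma(17, 7)
obs 5: x=5 → posterior Gamma(22, 8)
obs 6: x=2 → posterior Gamma(24, 9)
obs 7: x=6 → posterior Gamma(30, 10)
obs 8: x=6 → posterior Gamma(36, 11)

35/11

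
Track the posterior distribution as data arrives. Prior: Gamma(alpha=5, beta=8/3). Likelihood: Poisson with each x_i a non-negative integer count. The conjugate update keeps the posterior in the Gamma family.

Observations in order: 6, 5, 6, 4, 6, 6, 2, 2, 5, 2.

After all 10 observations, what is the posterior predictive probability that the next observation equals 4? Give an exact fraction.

obs 1: x=6 → posterior Gamma(11, 11/3)
obs 2: x=5 → posterior Gamma(16, 14/3)
obs 3: x=6 → posterior Gamma(22, 17/3)
obs 4: x=4 → posterior Gamma(26, 20/3)
obs 5: x=6 → posterior Gamma(32, 23/3)
obs 6: x=6 → posterior Gamma(38, 26/3)
obs 7: x=2 → posterior Gamma(40, 29/3)
obs 8: x=2 → posterior Gamma(42, 32/3)
obs 9: x=5 → posterior Gamma(47, 35/3)
obs 10: x=2 → posterior Gamma(49, 38/3)

5628719613998098267076035327636381567065461188128958781319642597638785298626038988800/30029244509755528909515354610714362612715673268101405247552215337242228689328157470921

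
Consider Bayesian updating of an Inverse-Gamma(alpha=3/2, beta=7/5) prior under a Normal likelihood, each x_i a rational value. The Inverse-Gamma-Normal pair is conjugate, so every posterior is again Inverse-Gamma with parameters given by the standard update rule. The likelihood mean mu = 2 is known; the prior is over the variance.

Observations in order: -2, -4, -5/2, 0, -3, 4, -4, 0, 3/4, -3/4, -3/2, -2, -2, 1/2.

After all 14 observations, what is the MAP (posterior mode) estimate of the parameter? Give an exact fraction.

8147/760

obs 1: x=-2 → posterior Inverse-Gamma(2, 47/5)
obs 2: x=-4 → posterior Inverse-Gamma(5/2, 137/5)
obs 3: x=-5/2 → posterior Inverse-Gamma(3, 1501/40)
obs 4: x=0 → posterior Inverse-Gamma(7/2, 1581/40)
obs 5: x=-3 → posterior Inverse-Gamma(4, 2081/40)
obs 6: x=4 → posterior Inverse-Gamma(9/2, 2161/40)
obs 7: x=-4 → posterior Inverse-Gamma(5, 2881/40)
obs 8: x=0 → posterior Inverse-Gamma(11/2, 2961/40)
obs 9: x=3/4 → posterior Inverse-Gamma(6, 11969/160)
obs 10: x=-3/4 → posterior Inverse-Gamma(13/2, 6287/80)
obs 11: x=-3/2 → posterior Inverse-Gamma(7, 6777/80)
obs 12: x=-2 → posterior Inverse-Gamma(15/2, 7417/80)
obs 13: x=-2 → posterior Inverse-Gamma(8, 8057/80)
obs 14: x=1/2 → posterior Inverse-Gamma(17/2, 8147/80)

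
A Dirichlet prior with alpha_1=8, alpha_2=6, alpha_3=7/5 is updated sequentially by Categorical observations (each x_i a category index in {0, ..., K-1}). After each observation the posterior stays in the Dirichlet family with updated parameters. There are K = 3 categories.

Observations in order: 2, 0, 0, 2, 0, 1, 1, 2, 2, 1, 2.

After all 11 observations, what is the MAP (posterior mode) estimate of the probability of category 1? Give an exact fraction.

40/117

obs 1: x=2 → posterior Dirichlet(8, 6, 12/5)
obs 2: x=0 → posterior Dirichlet(9, 6, 12/5)
obs 3: x=0 → posterior Dirichlet(10, 6, 12/5)
obs 4: x=2 → posterior Dirichlet(10, 6, 17/5)
obs 5: x=0 → posterior Dirichlet(11, 6, 17/5)
obs 6: x=1 → posterior Dirichlet(11, 7, 17/5)
obs 7: x=1 → posterior Dirichlet(11, 8, 17/5)
obs 8: x=2 → posterior Dirichlet(11, 8, 22/5)
obs 9: x=2 → posterior Dirichlet(11, 8, 27/5)
obs 10: x=1 → posterior Dirichlet(11, 9, 27/5)
obs 11: x=2 → posterior Dirichlet(11, 9, 32/5)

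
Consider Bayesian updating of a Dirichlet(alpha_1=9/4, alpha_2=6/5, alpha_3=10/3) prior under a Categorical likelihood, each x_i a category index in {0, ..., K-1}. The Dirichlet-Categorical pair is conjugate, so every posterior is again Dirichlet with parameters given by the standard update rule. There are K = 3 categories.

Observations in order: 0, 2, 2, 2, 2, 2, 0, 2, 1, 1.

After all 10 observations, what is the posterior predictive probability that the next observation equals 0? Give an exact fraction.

obs 1: x=0 → posterior Dirichlet(13/4, 6/5, 10/3)
obs 2: x=2 → posterior Dirichlet(13/4, 6/5, 13/3)
obs 3: x=2 → posterior Dirichlet(13/4, 6/5, 16/3)
obs 4: x=2 → posterior Dirichlet(13/4, 6/5, 19/3)
obs 5: x=2 → posterior Dirichlet(13/4, 6/5, 22/3)
obs 6: x=2 → posterior Dirichlet(13/4, 6/5, 25/3)
obs 7: x=0 → posterior Dirichlet(17/4, 6/5, 25/3)
obs 8: x=2 → posterior Dirichlet(17/4, 6/5, 28/3)
obs 9: x=1 → posterior Dirichlet(17/4, 11/5, 28/3)
obs 10: x=1 → posterior Dirichlet(17/4, 16/5, 28/3)

255/1007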